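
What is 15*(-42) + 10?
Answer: -620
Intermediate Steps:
15*(-42) + 10 = -630 + 10 = -620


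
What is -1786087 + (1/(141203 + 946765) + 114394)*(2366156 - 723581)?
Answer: 68142677427785253/362656 ≈ 1.8790e+11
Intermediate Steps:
-1786087 + (1/(141203 + 946765) + 114394)*(2366156 - 723581) = -1786087 + (1/1087968 + 114394)*1642575 = -1786087 + (124457011393/1087968)*1642575 = -1786087 + 68143325162952325/362656 = 68142677427785253/362656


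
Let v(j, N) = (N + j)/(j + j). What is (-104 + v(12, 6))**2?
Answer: 170569/16 ≈ 10661.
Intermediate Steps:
v(j, N) = (N + j)/(2*j) (v(j, N) = (N + j)/((2*j)) = (N + j)*(1/(2*j)) = (N + j)/(2*j))
(-104 + v(12, 6))**2 = (-104 + (1/2)*(6 + 12)/12)**2 = (-104 + (1/2)*(1/12)*18)**2 = (-104 + 3/4)**2 = (-413/4)**2 = 170569/16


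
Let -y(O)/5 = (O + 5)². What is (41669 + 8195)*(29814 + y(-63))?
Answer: 647932816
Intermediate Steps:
y(O) = -5*(5 + O)² (y(O) = -5*(O + 5)² = -5*(5 + O)²)
(41669 + 8195)*(29814 + y(-63)) = (41669 + 8195)*(29814 - 5*(5 - 63)²) = 49864*(29814 - 5*(-58)²) = 49864*(29814 - 5*3364) = 49864*(29814 - 16820) = 49864*12994 = 647932816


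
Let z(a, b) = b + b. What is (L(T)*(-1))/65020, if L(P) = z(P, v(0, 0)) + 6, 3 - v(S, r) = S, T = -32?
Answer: -3/16255 ≈ -0.00018456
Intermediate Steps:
v(S, r) = 3 - S
z(a, b) = 2*b
L(P) = 12 (L(P) = 2*(3 - 1*0) + 6 = 2*(3 + 0) + 6 = 2*3 + 6 = 6 + 6 = 12)
(L(T)*(-1))/65020 = (12*(-1))/65020 = -12*1/65020 = -3/16255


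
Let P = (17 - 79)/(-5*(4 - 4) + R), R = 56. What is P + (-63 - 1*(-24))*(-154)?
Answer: 168137/28 ≈ 6004.9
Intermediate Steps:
P = -31/28 (P = (17 - 79)/(-5*(4 - 4) + 56) = -62/(-5*0 + 56) = -62/(0 + 56) = -62/56 = -62*1/56 = -31/28 ≈ -1.1071)
P + (-63 - 1*(-24))*(-154) = -31/28 + (-63 - 1*(-24))*(-154) = -31/28 + (-63 + 24)*(-154) = -31/28 - 39*(-154) = -31/28 + 6006 = 168137/28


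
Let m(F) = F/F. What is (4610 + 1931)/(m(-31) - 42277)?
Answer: -6541/42276 ≈ -0.15472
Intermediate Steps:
m(F) = 1
(4610 + 1931)/(m(-31) - 42277) = (4610 + 1931)/(1 - 42277) = 6541/(-42276) = 6541*(-1/42276) = -6541/42276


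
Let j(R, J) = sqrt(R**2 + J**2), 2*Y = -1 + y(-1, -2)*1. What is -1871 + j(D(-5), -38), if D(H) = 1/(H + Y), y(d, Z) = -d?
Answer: -1871 + sqrt(36101)/5 ≈ -1833.0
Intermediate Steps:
Y = 0 (Y = (-1 - 1*(-1)*1)/2 = (-1 + 1*1)/2 = (-1 + 1)/2 = (1/2)*0 = 0)
D(H) = 1/H (D(H) = 1/(H + 0) = 1/H)
j(R, J) = sqrt(J**2 + R**2)
-1871 + j(D(-5), -38) = -1871 + sqrt((-38)**2 + (1/(-5))**2) = -1871 + sqrt(1444 + (-1/5)**2) = -1871 + sqrt(1444 + 1/25) = -1871 + sqrt(36101/25) = -1871 + sqrt(36101)/5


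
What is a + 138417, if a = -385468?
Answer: -247051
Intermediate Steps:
a + 138417 = -385468 + 138417 = -247051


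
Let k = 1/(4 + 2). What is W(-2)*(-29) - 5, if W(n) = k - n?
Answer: -407/6 ≈ -67.833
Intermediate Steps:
k = ⅙ (k = 1/6 = ⅙ ≈ 0.16667)
W(n) = ⅙ - n
W(-2)*(-29) - 5 = (⅙ - 1*(-2))*(-29) - 5 = (⅙ + 2)*(-29) - 5 = (13/6)*(-29) - 5 = -377/6 - 5 = -407/6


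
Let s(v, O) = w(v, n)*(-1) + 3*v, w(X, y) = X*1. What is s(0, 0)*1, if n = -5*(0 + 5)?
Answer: 0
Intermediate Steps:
n = -25 (n = -5*5 = -25)
w(X, y) = X
s(v, O) = 2*v (s(v, O) = v*(-1) + 3*v = -v + 3*v = 2*v)
s(0, 0)*1 = (2*0)*1 = 0*1 = 0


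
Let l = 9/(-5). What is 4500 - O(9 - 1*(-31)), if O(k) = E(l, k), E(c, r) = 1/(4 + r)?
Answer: 197999/44 ≈ 4500.0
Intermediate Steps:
l = -9/5 (l = 9*(-1/5) = -9/5 ≈ -1.8000)
O(k) = 1/(4 + k)
4500 - O(9 - 1*(-31)) = 4500 - 1/(4 + (9 - 1*(-31))) = 4500 - 1/(4 + (9 + 31)) = 4500 - 1/(4 + 40) = 4500 - 1/44 = 197999/44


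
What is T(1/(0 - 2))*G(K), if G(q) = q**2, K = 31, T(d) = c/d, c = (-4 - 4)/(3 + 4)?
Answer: 15376/7 ≈ 2196.6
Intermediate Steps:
c = -8/7 ≈ -1.1429
T(d) = -8/(7*d)
T(1/(0 - 2))*G(K) = -8/(7*(1/(0 - 2)))*31**2 = -8/(7*(1/(-2)))*961 = -8/(7*(-1/2))*961 = -8/7*(-2)*961 = (16/7)*961 = 15376/7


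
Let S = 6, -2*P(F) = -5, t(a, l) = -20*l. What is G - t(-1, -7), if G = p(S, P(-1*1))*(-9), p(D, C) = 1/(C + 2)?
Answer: -142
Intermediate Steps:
P(F) = 5/2 (P(F) = -1/2*(-5) = 5/2)
p(D, C) = 1/(2 + C)
G = -2 (G = -9/(2 + 5/2) = -9/(9/2) = (2/9)*(-9) = -2)
G - t(-1, -7) = -2 - (-20)*(-7) = -2 - 1*140 = -2 - 140 = -142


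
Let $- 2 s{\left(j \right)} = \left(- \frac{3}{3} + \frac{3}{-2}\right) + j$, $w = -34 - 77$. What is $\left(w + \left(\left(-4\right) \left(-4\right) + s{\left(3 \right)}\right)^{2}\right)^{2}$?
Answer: $\frac{4809249}{256} \approx 18786.0$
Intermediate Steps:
$w = -111$
$s{\left(j \right)} = \frac{5}{4} - \frac{j}{2}$ ($s{\left(j \right)} = - \frac{\left(- \frac{3}{3} + \frac{3}{-2}\right) + j}{2} = - \frac{\left(\left(-3\right) \frac{1}{3} + 3 \left(- \frac{1}{2}\right)\right) + j}{2} = - \frac{\left(-1 - \frac{3}{2}\right) + j}{2} = - \frac{- \frac{5}{2} + j}{2} = \frac{5}{4} - \frac{j}{2}$)
$\left(w + \left(\left(-4\right) \left(-4\right) + s{\left(3 \right)}\right)^{2}\right)^{2} = \left(-111 + \left(\left(-4\right) \left(-4\right) + \left(\frac{5}{4} - \frac{3}{2}\right)\right)^{2}\right)^{2} = \left(-111 + \left(16 + \left(\frac{5}{4} - \frac{3}{2}\right)\right)^{2}\right)^{2} = \left(-111 + \left(16 - \frac{1}{4}\right)^{2}\right)^{2} = \left(-111 + \left(\frac{63}{4}\right)^{2}\right)^{2} = \left(-111 + \frac{3969}{16}\right)^{2} = \left(\frac{2193}{16}\right)^{2} = \frac{4809249}{256}$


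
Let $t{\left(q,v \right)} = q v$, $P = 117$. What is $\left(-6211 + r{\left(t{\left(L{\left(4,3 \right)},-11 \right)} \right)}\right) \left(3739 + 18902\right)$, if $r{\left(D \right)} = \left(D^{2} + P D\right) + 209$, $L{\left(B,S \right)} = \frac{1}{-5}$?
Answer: $- \frac{3248847654}{25} \approx -1.2995 \cdot 10^{8}$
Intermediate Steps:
$L{\left(B,S \right)} = - \frac{1}{5}$
$r{\left(D \right)} = 209 + D^{2} + 117 D$ ($r{\left(D \right)} = \left(D^{2} + 117 D\right) + 209 = 209 + D^{2} + 117 D$)
$\left(-6211 + r{\left(t{\left(L{\left(4,3 \right)},-11 \right)} \right)}\right) \left(3739 + 18902\right) = \left(-6211 + \left(209 + \left(\left(- \frac{1}{5}\right) \left(-11\right)\right)^{2} + 117 \left(\left(- \frac{1}{5}\right) \left(-11\right)\right)\right)\right) \left(3739 + 18902\right) = \left(-6211 + \left(209 + \left(\frac{11}{5}\right)^{2} + 117 \cdot \frac{11}{5}\right)\right) 22641 = \left(-6211 + \left(209 + \frac{121}{25} + \frac{1287}{5}\right)\right) 22641 = \left(-6211 + \frac{11781}{25}\right) 22641 = \left(- \frac{143494}{25}\right) 22641 = - \frac{3248847654}{25}$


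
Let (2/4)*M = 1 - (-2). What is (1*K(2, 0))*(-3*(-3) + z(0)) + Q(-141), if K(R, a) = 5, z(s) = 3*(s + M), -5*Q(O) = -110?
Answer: 157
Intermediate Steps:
M = 6 (M = 2*(1 - (-2)) = 2*(1 - 1*(-2)) = 2*(1 + 2) = 2*3 = 6)
Q(O) = 22 (Q(O) = -⅕*(-110) = 22)
z(s) = 18 + 3*s (z(s) = 3*(s + 6) = 3*(6 + s) = 18 + 3*s)
(1*K(2, 0))*(-3*(-3) + z(0)) + Q(-141) = (1*5)*(-3*(-3) + (18 + 3*0)) + 22 = 5*(9 + (18 + 0)) + 22 = 5*(9 + 18) + 22 = 5*27 + 22 = 135 + 22 = 157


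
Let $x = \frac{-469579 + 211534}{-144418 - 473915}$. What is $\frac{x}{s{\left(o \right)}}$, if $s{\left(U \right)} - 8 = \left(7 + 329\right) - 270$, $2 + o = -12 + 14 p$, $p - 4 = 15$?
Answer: $\frac{86015}{15252214} \approx 0.0056395$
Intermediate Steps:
$p = 19$ ($p = 4 + 15 = 19$)
$o = 252$ ($o = -2 + \left(-12 + 14 \cdot 19\right) = -2 + \left(-12 + 266\right) = -2 + 254 = 252$)
$x = \frac{86015}{206111}$ ($x = - \frac{258045}{-618333} = \left(-258045\right) \left(- \frac{1}{618333}\right) = \frac{86015}{206111} \approx 0.41732$)
$s{\left(U \right)} = 74$ ($s{\left(U \right)} = 8 + \left(\left(7 + 329\right) - 270\right) = 8 + \left(336 - 270\right) = 8 + 66 = 74$)
$\frac{x}{s{\left(o \right)}} = \frac{86015}{206111 \cdot 74} = \frac{86015}{206111} \cdot \frac{1}{74} = \frac{86015}{15252214}$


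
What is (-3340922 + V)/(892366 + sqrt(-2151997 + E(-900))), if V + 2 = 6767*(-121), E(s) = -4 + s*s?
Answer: -1237334171182/265439473319 + 1386577*I*sqrt(1342001)/265439473319 ≈ -4.6615 + 0.0060514*I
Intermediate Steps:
E(s) = -4 + s**2
V = -818809 (V = -2 + 6767*(-121) = -2 - 818807 = -818809)
(-3340922 + V)/(892366 + sqrt(-2151997 + E(-900))) = (-3340922 - 818809)/(892366 + sqrt(-2151997 + (-4 + (-900)**2))) = -4159731/(892366 + sqrt(-2151997 + (-4 + 810000))) = -4159731/(892366 + sqrt(-2151997 + 809996)) = -4159731/(892366 + sqrt(-1342001)) = -4159731/(892366 + I*sqrt(1342001))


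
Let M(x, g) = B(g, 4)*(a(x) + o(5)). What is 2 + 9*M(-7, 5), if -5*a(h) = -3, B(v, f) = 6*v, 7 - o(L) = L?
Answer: 704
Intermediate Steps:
o(L) = 7 - L
a(h) = ⅗ (a(h) = -⅕*(-3) = ⅗)
M(x, g) = 78*g/5 (M(x, g) = (6*g)*(⅗ + (7 - 1*5)) = (6*g)*(⅗ + (7 - 5)) = (6*g)*(⅗ + 2) = (6*g)*(13/5) = 78*g/5)
2 + 9*M(-7, 5) = 2 + 9*((78/5)*5) = 2 + 9*78 = 2 + 702 = 704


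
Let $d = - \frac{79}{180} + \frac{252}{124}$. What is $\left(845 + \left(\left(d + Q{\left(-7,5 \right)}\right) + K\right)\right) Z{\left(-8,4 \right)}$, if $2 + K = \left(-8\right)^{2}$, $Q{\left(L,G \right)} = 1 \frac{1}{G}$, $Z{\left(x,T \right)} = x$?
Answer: $- \frac{10142134}{1395} \approx -7270.3$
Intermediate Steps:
$Q{\left(L,G \right)} = \frac{1}{G}$
$K = 62$ ($K = -2 + \left(-8\right)^{2} = -2 + 64 = 62$)
$d = \frac{8891}{5580}$ ($d = \left(-79\right) \frac{1}{180} + 252 \cdot \frac{1}{124} = - \frac{79}{180} + \frac{63}{31} = \frac{8891}{5580} \approx 1.5934$)
$\left(845 + \left(\left(d + Q{\left(-7,5 \right)}\right) + K\right)\right) Z{\left(-8,4 \right)} = \left(845 + \left(\left(\frac{8891}{5580} + \frac{1}{5}\right) + 62\right)\right) \left(-8\right) = \left(845 + \left(\frac{10007}{5580} + 62\right)\right) \left(-8\right) = \left(845 + \frac{355967}{5580}\right) \left(-8\right) = \frac{5071067}{5580} \left(-8\right) = - \frac{10142134}{1395}$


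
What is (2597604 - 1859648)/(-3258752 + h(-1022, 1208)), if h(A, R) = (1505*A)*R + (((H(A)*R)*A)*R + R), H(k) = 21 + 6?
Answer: -184489/10532056310 ≈ -1.7517e-5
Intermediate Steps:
H(k) = 27
h(A, R) = R + 27*A*R² + 1505*A*R (h(A, R) = (1505*A)*R + (((27*R)*A)*R + R) = 1505*A*R + ((27*A*R)*R + R) = 1505*A*R + (27*A*R² + R) = 1505*A*R + (R + 27*A*R²) = R + 27*A*R² + 1505*A*R)
(2597604 - 1859648)/(-3258752 + h(-1022, 1208)) = (2597604 - 1859648)/(-3258752 + 1208*(1 + 1505*(-1022) + 27*(-1022)*1208)) = 737956/(-3258752 + 1208*(1 - 1538110 - 33333552)) = 737956/(-3258752 + 1208*(-34871661)) = 737956/(-3258752 - 42124966488) = 737956/(-42128225240) = 737956*(-1/42128225240) = -184489/10532056310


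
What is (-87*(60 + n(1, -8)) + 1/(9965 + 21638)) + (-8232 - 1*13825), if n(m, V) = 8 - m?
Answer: -881281257/31603 ≈ -27886.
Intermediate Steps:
(-87*(60 + n(1, -8)) + 1/(9965 + 21638)) + (-8232 - 1*13825) = (-87*(60 + (8 - 1*1)) + 1/(9965 + 21638)) + (-8232 - 1*13825) = (-87*(60 + (8 - 1)) + 1/31603) + (-8232 - 13825) = (-87*(60 + 7) + 1/31603) - 22057 = (-87*67 + 1/31603) - 22057 = (-5829 + 1/31603) - 22057 = -184213886/31603 - 22057 = -881281257/31603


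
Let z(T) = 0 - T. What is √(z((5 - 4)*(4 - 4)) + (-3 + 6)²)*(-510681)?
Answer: -1532043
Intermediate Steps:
z(T) = -T
√(z((5 - 4)*(4 - 4)) + (-3 + 6)²)*(-510681) = √(-(5 - 4)*(4 - 4) + (-3 + 6)²)*(-510681) = √(-0 + 3²)*(-510681) = √(-1*0 + 9)*(-510681) = √(0 + 9)*(-510681) = √9*(-510681) = 3*(-510681) = -1532043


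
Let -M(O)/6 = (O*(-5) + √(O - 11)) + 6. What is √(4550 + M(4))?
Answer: √(4634 - 6*I*√7) ≈ 68.074 - 0.117*I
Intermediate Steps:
M(O) = -36 - 6*√(-11 + O) + 30*O (M(O) = -6*((O*(-5) + √(O - 11)) + 6) = -6*((-5*O + √(-11 + O)) + 6) = -6*((√(-11 + O) - 5*O) + 6) = -6*(6 + √(-11 + O) - 5*O) = -36 - 6*√(-11 + O) + 30*O)
√(4550 + M(4)) = √(4550 + (-36 - 6*√(-11 + 4) + 30*4)) = √(4550 + (-36 - 6*I*√7 + 120)) = √(4550 + (84 - 6*I*√7)) = √(4634 - 6*I*√7)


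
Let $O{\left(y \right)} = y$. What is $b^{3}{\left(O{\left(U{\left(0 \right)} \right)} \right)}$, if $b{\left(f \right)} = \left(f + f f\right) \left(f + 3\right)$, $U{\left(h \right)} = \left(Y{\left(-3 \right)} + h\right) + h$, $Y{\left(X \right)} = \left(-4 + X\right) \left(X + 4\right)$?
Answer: $-4741632$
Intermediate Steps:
$Y{\left(X \right)} = \left(-4 + X\right) \left(4 + X\right)$
$U{\left(h \right)} = -7 + 2 h$ ($U{\left(h \right)} = \left(\left(-16 + \left(-3\right)^{2}\right) + h\right) + h = \left(\left(-16 + 9\right) + h\right) + h = \left(-7 + h\right) + h = -7 + 2 h$)
$b{\left(f \right)} = \left(3 + f\right) \left(f + f^{2}\right)$ ($b{\left(f \right)} = \left(f + f^{2}\right) \left(3 + f\right) = \left(3 + f\right) \left(f + f^{2}\right)$)
$b^{3}{\left(O{\left(U{\left(0 \right)} \right)} \right)} = \left(\left(-7 + 2 \cdot 0\right) \left(3 + \left(-7 + 2 \cdot 0\right)^{2} + 4 \left(-7 + 2 \cdot 0\right)\right)\right)^{3} = \left(\left(-7 + 0\right) \left(3 + \left(-7 + 0\right)^{2} + 4 \left(-7 + 0\right)\right)\right)^{3} = \left(- 7 \left(3 + \left(-7\right)^{2} + 4 \left(-7\right)\right)\right)^{3} = \left(- 7 \left(3 + 49 - 28\right)\right)^{3} = \left(\left(-7\right) 24\right)^{3} = \left(-168\right)^{3} = -4741632$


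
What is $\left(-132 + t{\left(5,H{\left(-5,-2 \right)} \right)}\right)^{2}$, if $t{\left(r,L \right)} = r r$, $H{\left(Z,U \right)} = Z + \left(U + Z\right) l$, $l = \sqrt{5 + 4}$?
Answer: $11449$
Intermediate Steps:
$l = 3$ ($l = \sqrt{9} = 3$)
$H{\left(Z,U \right)} = 3 U + 4 Z$ ($H{\left(Z,U \right)} = Z + \left(U + Z\right) 3 = Z + \left(3 U + 3 Z\right) = 3 U + 4 Z$)
$t{\left(r,L \right)} = r^{2}$
$\left(-132 + t{\left(5,H{\left(-5,-2 \right)} \right)}\right)^{2} = \left(-132 + 5^{2}\right)^{2} = \left(-132 + 25\right)^{2} = \left(-107\right)^{2} = 11449$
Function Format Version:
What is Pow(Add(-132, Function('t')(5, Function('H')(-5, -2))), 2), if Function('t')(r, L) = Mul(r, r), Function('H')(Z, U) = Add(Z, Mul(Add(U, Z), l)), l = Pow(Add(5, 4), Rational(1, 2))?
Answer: 11449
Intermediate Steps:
l = 3 (l = Pow(9, Rational(1, 2)) = 3)
Function('H')(Z, U) = Add(Mul(3, U), Mul(4, Z)) (Function('H')(Z, U) = Add(Z, Mul(Add(U, Z), 3)) = Add(Z, Add(Mul(3, U), Mul(3, Z))) = Add(Mul(3, U), Mul(4, Z)))
Function('t')(r, L) = Pow(r, 2)
Pow(Add(-132, Function('t')(5, Function('H')(-5, -2))), 2) = Pow(Add(-132, Pow(5, 2)), 2) = Pow(Add(-132, 25), 2) = Pow(-107, 2) = 11449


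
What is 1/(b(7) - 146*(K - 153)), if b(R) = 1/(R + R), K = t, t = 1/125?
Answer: 1750/39089581 ≈ 4.4769e-5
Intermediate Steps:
t = 1/125 ≈ 0.0080000
K = 1/125 ≈ 0.0080000
b(R) = 1/(2*R)
1/(b(7) - 146*(K - 153)) = 1/((1/2)/7 - 146*(1/125 - 153)) = 1/((1/2)*(1/7) - 146*(-19124/125)) = 1/(1/14 + 2792104/125) = 1/(39089581/1750) = 1750/39089581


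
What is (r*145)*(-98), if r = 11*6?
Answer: -937860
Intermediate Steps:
r = 66
(r*145)*(-98) = (66*145)*(-98) = 9570*(-98) = -937860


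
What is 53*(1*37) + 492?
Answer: 2453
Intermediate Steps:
53*(1*37) + 492 = 53*37 + 492 = 1961 + 492 = 2453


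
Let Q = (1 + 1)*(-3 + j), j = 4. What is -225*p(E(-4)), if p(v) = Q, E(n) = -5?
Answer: -450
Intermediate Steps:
Q = 2 (Q = (1 + 1)*(-3 + 4) = 2*1 = 2)
p(v) = 2
-225*p(E(-4)) = -225*2 = -450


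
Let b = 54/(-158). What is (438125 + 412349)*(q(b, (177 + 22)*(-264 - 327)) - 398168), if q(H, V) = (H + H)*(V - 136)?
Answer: -21344381697908/79 ≈ -2.7018e+11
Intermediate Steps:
b = -27/79 (b = 54*(-1/158) = -27/79 ≈ -0.34177)
q(H, V) = 2*H*(-136 + V) (q(H, V) = (2*H)*(-136 + V) = 2*H*(-136 + V))
(438125 + 412349)*(q(b, (177 + 22)*(-264 - 327)) - 398168) = (438125 + 412349)*(2*(-27/79)*(-136 + (177 + 22)*(-264 - 327)) - 398168) = 850474*(2*(-27/79)*(-136 + 199*(-591)) - 398168) = 850474*(2*(-27/79)*(-136 - 117609) - 398168) = 850474*(2*(-27/79)*(-117745) - 398168) = 850474*(6358230/79 - 398168) = 850474*(-25097042/79) = -21344381697908/79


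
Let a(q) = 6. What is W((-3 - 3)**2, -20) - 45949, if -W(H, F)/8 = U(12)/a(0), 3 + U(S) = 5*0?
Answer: -45945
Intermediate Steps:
U(S) = -3 (U(S) = -3 + 5*0 = -3 + 0 = -3)
W(H, F) = 4 (W(H, F) = -(-24)/6 = -8*(-1/2) = 4)
W((-3 - 3)**2, -20) - 45949 = 4 - 45949 = -45945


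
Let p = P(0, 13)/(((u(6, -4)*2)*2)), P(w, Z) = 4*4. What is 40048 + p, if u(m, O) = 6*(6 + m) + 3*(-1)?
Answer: 2763316/69 ≈ 40048.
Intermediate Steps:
P(w, Z) = 16
u(m, O) = 33 + 6*m (u(m, O) = (36 + 6*m) - 3 = 33 + 6*m)
p = 4/69 (p = 16/(((33 + 6*6)*2)*2) = 16/(((33 + 36)*2)*2) = 16/((69*2)*2) = 16/(138*2) = 16/276 = (1/276)*16 = 4/69 ≈ 0.057971)
40048 + p = 40048 + 4/69 = 2763316/69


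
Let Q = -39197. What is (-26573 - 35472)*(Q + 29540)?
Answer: 599168565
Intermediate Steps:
(-26573 - 35472)*(Q + 29540) = (-26573 - 35472)*(-39197 + 29540) = -62045*(-9657) = 599168565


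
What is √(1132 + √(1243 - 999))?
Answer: √(1132 + 2*√61) ≈ 33.877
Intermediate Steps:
√(1132 + √(1243 - 999)) = √(1132 + √244) = √(1132 + 2*√61)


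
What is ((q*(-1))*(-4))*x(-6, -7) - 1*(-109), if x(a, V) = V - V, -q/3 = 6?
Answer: 109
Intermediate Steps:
q = -18 (q = -3*6 = -18)
x(a, V) = 0
((q*(-1))*(-4))*x(-6, -7) - 1*(-109) = (-18*(-1)*(-4))*0 - 1*(-109) = (18*(-4))*0 + 109 = -72*0 + 109 = 0 + 109 = 109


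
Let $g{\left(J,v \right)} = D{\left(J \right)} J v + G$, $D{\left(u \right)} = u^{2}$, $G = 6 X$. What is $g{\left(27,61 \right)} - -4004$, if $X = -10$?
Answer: $1204607$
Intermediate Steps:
$G = -60$ ($G = 6 \left(-10\right) = -60$)
$g{\left(J,v \right)} = -60 + v J^{3}$ ($g{\left(J,v \right)} = J^{2} J v - 60 = J^{3} v - 60 = v J^{3} - 60 = -60 + v J^{3}$)
$g{\left(27,61 \right)} - -4004 = \left(-60 + 61 \cdot 27^{3}\right) - -4004 = \left(-60 + 61 \cdot 19683\right) + 4004 = \left(-60 + 1200663\right) + 4004 = 1200603 + 4004 = 1204607$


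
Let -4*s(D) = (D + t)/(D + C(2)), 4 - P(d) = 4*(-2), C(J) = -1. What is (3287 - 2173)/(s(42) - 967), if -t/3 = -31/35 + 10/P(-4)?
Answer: -12788720/11104111 ≈ -1.1517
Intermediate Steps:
P(d) = 12 (P(d) = 4 - 4*(-2) = 4 - 1*(-8) = 4 + 8 = 12)
t = 11/70 (t = -3*(-31/35 + 10/12) = -3*(-31*1/35 + 10*(1/12)) = -3*(-31/35 + 5/6) = -3*(-11/210) = 11/70 ≈ 0.15714)
s(D) = -(11/70 + D)/(4*(-1 + D)) (s(D) = -(D + 11/70)/(4*(D - 1)) = -(11/70 + D)/(4*(-1 + D)))
(3287 - 2173)/(s(42) - 967) = (3287 - 2173)/((-11 - 70*42)/(280*(-1 + 42)) - 967) = 1114/((1/280)*(-11 - 2940)/41 - 967) = 1114/((1/280)*(1/41)*(-2951) - 967) = 1114/(-2951/11480 - 967) = 1114/(-11104111/11480) = 1114*(-11480/11104111) = -12788720/11104111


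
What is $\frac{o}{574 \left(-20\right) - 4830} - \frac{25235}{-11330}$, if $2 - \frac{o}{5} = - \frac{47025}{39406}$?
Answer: $\frac{165679153}{74419268} \approx 2.2263$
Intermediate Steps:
$o = \frac{33115}{2074}$ ($o = 10 - 5 \left(- \frac{47025}{39406}\right) = 10 - 5 \left(\left(-47025\right) \frac{1}{39406}\right) = 10 - - \frac{12375}{2074} = 10 + \frac{12375}{2074} = \frac{33115}{2074} \approx 15.967$)
$\frac{o}{574 \left(-20\right) - 4830} - \frac{25235}{-11330} = \frac{33115}{2074 \left(574 \left(-20\right) - 4830\right)} - \frac{25235}{-11330} = \frac{33115}{2074 \left(-11480 - 4830\right)} - - \frac{49}{22} = \frac{33115}{2074 \left(-16310\right)} + \frac{49}{22} = \frac{33115}{2074} \left(- \frac{1}{16310}\right) + \frac{49}{22} = - \frac{6623}{6765388} + \frac{49}{22} = \frac{165679153}{74419268}$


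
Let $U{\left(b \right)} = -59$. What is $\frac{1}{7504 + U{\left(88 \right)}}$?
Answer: $\frac{1}{7445} \approx 0.00013432$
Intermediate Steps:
$\frac{1}{7504 + U{\left(88 \right)}} = \frac{1}{7504 - 59} = \frac{1}{7445}$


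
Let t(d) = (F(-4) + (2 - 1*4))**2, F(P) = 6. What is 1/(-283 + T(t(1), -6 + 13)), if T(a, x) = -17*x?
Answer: -1/402 ≈ -0.0024876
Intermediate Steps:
t(d) = 16 (t(d) = (6 + (2 - 1*4))**2 = (6 + (2 - 4))**2 = (6 - 2)**2 = 4**2 = 16)
1/(-283 + T(t(1), -6 + 13)) = 1/(-283 - 17*(-6 + 13)) = 1/(-283 - 17*7) = 1/(-283 - 119) = 1/(-402) = -1/402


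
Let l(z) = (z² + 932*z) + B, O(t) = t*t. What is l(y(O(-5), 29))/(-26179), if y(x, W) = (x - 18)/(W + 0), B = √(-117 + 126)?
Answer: -191768/22016539 ≈ -0.0087102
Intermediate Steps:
O(t) = t²
B = 3 (B = √9 = 3)
y(x, W) = (-18 + x)/W
l(z) = 3 + z² + 932*z (l(z) = (z² + 932*z) + 3 = 3 + z² + 932*z)
l(y(O(-5), 29))/(-26179) = (3 + ((-18 + (-5)²)/29)² + 932*((-18 + (-5)²)/29))/(-26179) = (3 + ((-18 + 25)/29)² + 932*((-18 + 25)/29))*(-1/26179) = (3 + ((1/29)*7)² + 932*((1/29)*7))*(-1/26179) = (3 + (7/29)² + 932*(7/29))*(-1/26179) = (3 + 49/841 + 6524/29)*(-1/26179) = (191768/841)*(-1/26179) = -191768/22016539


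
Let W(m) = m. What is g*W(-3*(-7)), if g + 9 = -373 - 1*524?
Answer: -19026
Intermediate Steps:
g = -906 (g = -9 + (-373 - 1*524) = -9 + (-373 - 524) = -9 - 897 = -906)
g*W(-3*(-7)) = -(-2718)*(-7) = -906*21 = -19026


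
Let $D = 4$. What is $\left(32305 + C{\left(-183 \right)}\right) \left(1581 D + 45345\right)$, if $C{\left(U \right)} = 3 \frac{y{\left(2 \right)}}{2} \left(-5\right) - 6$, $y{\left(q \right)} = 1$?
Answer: $\frac{3336939027}{2} \approx 1.6685 \cdot 10^{9}$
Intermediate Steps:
$C{\left(U \right)} = - \frac{27}{2}$ ($C{\left(U \right)} = 3 \cdot 1 \cdot \frac{1}{2} \left(-5\right) - 6 = 3 \cdot \frac{1}{2} \left(-5\right) - 6 = \frac{3}{2} \left(-5\right) - 6 = - \frac{15}{2} - 6 = - \frac{27}{2}$)
$\left(32305 + C{\left(-183 \right)}\right) \left(1581 D + 45345\right) = \left(32305 - \frac{27}{2}\right) \left(1581 \cdot 4 + 45345\right) = \frac{64583 \left(6324 + 45345\right)}{2} = \frac{64583}{2} \cdot 51669 = \frac{3336939027}{2}$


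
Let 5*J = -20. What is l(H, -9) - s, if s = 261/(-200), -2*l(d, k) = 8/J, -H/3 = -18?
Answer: 461/200 ≈ 2.3050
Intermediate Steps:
J = -4 (J = (⅕)*(-20) = -4)
H = 54 (H = -3*(-18) = 54)
l(d, k) = 1 (l(d, k) = -4/(-4) = -4*(-1)/4 = -½*(-2) = 1)
s = -261/200 (s = 261*(-1/200) = -261/200 ≈ -1.3050)
l(H, -9) - s = 1 - 1*(-261/200) = 1 + 261/200 = 461/200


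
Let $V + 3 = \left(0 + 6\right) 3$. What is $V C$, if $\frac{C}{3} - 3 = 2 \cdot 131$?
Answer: $11925$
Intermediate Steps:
$V = 15$ ($V = -3 + \left(0 + 6\right) 3 = -3 + 6 \cdot 3 = -3 + 18 = 15$)
$C = 795$ ($C = 9 + 3 \cdot 2 \cdot 131 = 9 + 3 \cdot 262 = 9 + 786 = 795$)
$V C = 15 \cdot 795 = 11925$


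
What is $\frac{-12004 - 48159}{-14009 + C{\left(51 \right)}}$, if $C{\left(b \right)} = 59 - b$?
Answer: $\frac{60163}{14001} \approx 4.2971$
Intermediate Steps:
$\frac{-12004 - 48159}{-14009 + C{\left(51 \right)}} = \frac{-12004 - 48159}{-14009 + \left(59 - 51\right)} = - \frac{60163}{-14009 + \left(59 - 51\right)} = - \frac{60163}{-14009 + 8} = - \frac{60163}{-14001} = \left(-60163\right) \left(- \frac{1}{14001}\right) = \frac{60163}{14001}$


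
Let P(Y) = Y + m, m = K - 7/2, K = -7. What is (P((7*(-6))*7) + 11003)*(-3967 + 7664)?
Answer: 79104709/2 ≈ 3.9552e+7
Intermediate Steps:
m = -21/2 (m = -7 - 7/2 = -21/2 ≈ -10.500)
P(Y) = -21/2 + Y (P(Y) = Y - 21/2 = -21/2 + Y)
(P((7*(-6))*7) + 11003)*(-3967 + 7664) = ((-21/2 + (7*(-6))*7) + 11003)*(-3967 + 7664) = ((-21/2 - 42*7) + 11003)*3697 = ((-21/2 - 294) + 11003)*3697 = (-609/2 + 11003)*3697 = (21397/2)*3697 = 79104709/2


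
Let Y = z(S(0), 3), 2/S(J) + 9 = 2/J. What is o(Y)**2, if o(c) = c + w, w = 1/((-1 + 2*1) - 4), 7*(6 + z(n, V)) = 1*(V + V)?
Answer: 13225/441 ≈ 29.989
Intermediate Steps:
S(J) = 2/(-9 + 2/J)
z(n, V) = -6 + 2*V/7 (z(n, V) = -6 + (1*(V + V))/7 = -6 + (1*(2*V))/7 = -6 + (2*V)/7 = -6 + 2*V/7)
Y = -36/7 (Y = -6 + (2/7)*3 = -6 + 6/7 = -36/7 ≈ -5.1429)
w = -1/3 (w = 1/((-1 + 2) - 4) = 1/(1 - 4) = 1/(-3) = -1/3 ≈ -0.33333)
o(c) = -1/3 + c (o(c) = c - 1/3 = -1/3 + c)
o(Y)**2 = (-1/3 - 36/7)**2 = (-115/21)**2 = 13225/441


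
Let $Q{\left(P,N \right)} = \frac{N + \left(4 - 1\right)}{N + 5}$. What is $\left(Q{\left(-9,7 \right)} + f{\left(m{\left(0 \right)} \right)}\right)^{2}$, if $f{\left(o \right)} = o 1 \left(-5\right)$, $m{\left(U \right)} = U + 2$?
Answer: $\frac{3025}{36} \approx 84.028$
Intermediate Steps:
$Q{\left(P,N \right)} = \frac{3 + N}{5 + N}$ ($Q{\left(P,N \right)} = \frac{N + 3}{5 + N} = \frac{3 + N}{5 + N}$)
$m{\left(U \right)} = 2 + U$
$f{\left(o \right)} = - 5 o$ ($f{\left(o \right)} = o \left(-5\right) = - 5 o$)
$\left(Q{\left(-9,7 \right)} + f{\left(m{\left(0 \right)} \right)}\right)^{2} = \left(\frac{3 + 7}{5 + 7} - 5 \left(2 + 0\right)\right)^{2} = \left(\frac{1}{12} \cdot 10 - 10\right)^{2} = \left(\frac{5}{6} - 10\right)^{2} = \left(- \frac{55}{6}\right)^{2} = \frac{3025}{36}$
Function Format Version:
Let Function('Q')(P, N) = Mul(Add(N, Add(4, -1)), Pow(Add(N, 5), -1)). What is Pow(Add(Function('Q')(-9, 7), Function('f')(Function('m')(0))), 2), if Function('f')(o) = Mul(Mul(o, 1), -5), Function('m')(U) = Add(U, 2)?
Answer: Rational(3025, 36) ≈ 84.028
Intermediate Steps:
Function('Q')(P, N) = Mul(Pow(Add(5, N), -1), Add(3, N)) (Function('Q')(P, N) = Mul(Add(N, 3), Pow(Add(5, N), -1)) = Mul(Add(3, N), Pow(Add(5, N), -1)) = Mul(Pow(Add(5, N), -1), Add(3, N)))
Function('m')(U) = Add(2, U)
Function('f')(o) = Mul(-5, o) (Function('f')(o) = Mul(o, -5) = Mul(-5, o))
Pow(Add(Function('Q')(-9, 7), Function('f')(Function('m')(0))), 2) = Pow(Add(Mul(Pow(Add(5, 7), -1), Add(3, 7)), Mul(-5, Add(2, 0))), 2) = Pow(Add(Mul(Pow(12, -1), 10), Mul(-5, 2)), 2) = Pow(Add(Mul(Rational(1, 12), 10), -10), 2) = Pow(Add(Rational(5, 6), -10), 2) = Pow(Rational(-55, 6), 2) = Rational(3025, 36)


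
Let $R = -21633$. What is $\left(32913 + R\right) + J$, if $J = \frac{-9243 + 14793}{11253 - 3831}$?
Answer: $\frac{13954285}{1237} \approx 11281.0$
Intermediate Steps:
$J = \frac{925}{1237}$ ($J = \frac{5550}{7422} = 5550 \cdot \frac{1}{7422} = \frac{925}{1237} \approx 0.74778$)
$\left(32913 + R\right) + J = \left(32913 - 21633\right) + \frac{925}{1237} = 11280 + \frac{925}{1237} = \frac{13954285}{1237}$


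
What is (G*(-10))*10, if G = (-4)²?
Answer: -1600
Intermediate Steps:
G = 16
(G*(-10))*10 = (16*(-10))*10 = -160*10 = -1600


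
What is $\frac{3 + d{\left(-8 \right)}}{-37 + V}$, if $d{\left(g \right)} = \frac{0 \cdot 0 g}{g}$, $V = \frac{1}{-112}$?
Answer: $- \frac{336}{4145} \approx -0.081061$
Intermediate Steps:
$V = - \frac{1}{112} \approx -0.0089286$
$d{\left(g \right)} = 0$ ($d{\left(g \right)} = \frac{0 g}{g} = \frac{0}{g} = 0$)
$\frac{3 + d{\left(-8 \right)}}{-37 + V} = \frac{3 + 0}{-37 - \frac{1}{112}} = \frac{3}{- \frac{4145}{112}} = 3 \left(- \frac{112}{4145}\right) = - \frac{336}{4145}$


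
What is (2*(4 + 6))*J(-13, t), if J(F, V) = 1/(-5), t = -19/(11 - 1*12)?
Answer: -4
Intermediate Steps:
t = 19 (t = -19/(11 - 12) = -19/(-1) = -19*(-1) = 19)
J(F, V) = -1/5
(2*(4 + 6))*J(-13, t) = (2*(4 + 6))*(-1/5) = (2*10)*(-1/5) = 20*(-1/5) = -4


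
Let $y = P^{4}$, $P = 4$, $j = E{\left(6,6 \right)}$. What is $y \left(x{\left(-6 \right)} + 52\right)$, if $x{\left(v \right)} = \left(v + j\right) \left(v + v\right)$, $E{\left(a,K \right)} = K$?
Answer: $13312$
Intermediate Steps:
$j = 6$
$x{\left(v \right)} = 2 v \left(6 + v\right)$ ($x{\left(v \right)} = \left(v + 6\right) \left(v + v\right) = \left(6 + v\right) 2 v = 2 v \left(6 + v\right)$)
$y = 256$ ($y = 4^{4} = 256$)
$y \left(x{\left(-6 \right)} + 52\right) = 256 \left(2 \left(-6\right) \left(6 - 6\right) + 52\right) = 256 \left(2 \left(-6\right) 0 + 52\right) = 256 \left(0 + 52\right) = 256 \cdot 52 = 13312$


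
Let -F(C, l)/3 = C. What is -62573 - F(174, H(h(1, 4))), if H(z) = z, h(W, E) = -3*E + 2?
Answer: -62051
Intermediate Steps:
h(W, E) = 2 - 3*E
F(C, l) = -3*C
-62573 - F(174, H(h(1, 4))) = -62573 - (-3)*174 = -62573 - 1*(-522) = -62573 + 522 = -62051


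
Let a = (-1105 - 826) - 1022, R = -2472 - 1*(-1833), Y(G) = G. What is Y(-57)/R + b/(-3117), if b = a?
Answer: 76468/73769 ≈ 1.0366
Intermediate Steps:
R = -639 (R = -2472 + 1833 = -639)
a = -2953 (a = -1931 - 1022 = -2953)
b = -2953
Y(-57)/R + b/(-3117) = -57/(-639) - 2953/(-3117) = -57*(-1/639) - 2953*(-1/3117) = 19/213 + 2953/3117 = 76468/73769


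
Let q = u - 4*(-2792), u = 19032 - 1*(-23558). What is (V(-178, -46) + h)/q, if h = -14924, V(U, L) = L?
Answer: -7485/26879 ≈ -0.27847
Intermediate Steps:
u = 42590 (u = 19032 + 23558 = 42590)
q = 53758 (q = 42590 - 4*(-2792) = 42590 - 1*(-11168) = 42590 + 11168 = 53758)
(V(-178, -46) + h)/q = (-46 - 14924)/53758 = -14970*1/53758 = -7485/26879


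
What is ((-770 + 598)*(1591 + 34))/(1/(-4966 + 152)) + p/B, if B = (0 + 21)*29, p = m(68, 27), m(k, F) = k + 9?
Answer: 117059631011/87 ≈ 1.3455e+9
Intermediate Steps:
m(k, F) = 9 + k
p = 77 (p = 9 + 68 = 77)
B = 609 (B = 21*29 = 609)
((-770 + 598)*(1591 + 34))/(1/(-4966 + 152)) + p/B = ((-770 + 598)*(1591 + 34))/(1/(-4966 + 152)) + 77/609 = (-172*1625)/(1/(-4814)) + 77*(1/609) = -279500/(-1/4814) + 11/87 = -279500*(-4814) + 11/87 = 1345513000 + 11/87 = 117059631011/87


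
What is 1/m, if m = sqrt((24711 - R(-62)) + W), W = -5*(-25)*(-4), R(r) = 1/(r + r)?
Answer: 2*sqrt(93067115)/3002165 ≈ 0.0064268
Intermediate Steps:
R(r) = 1/(2*r)
W = -500 (W = 125*(-4) = -500)
m = sqrt(93067115)/62 (m = sqrt((24711 - 1/(2*(-62))) - 500) = sqrt((24711 - (-1)/(2*62)) - 500) = sqrt((24711 - 1*(-1/124)) - 500) = sqrt((24711 + 1/124) - 500) = sqrt(3064165/124 - 500) = sqrt(3002165/124) = sqrt(93067115)/62 ≈ 155.60)
1/m = 1/(sqrt(93067115)/62) = 2*sqrt(93067115)/3002165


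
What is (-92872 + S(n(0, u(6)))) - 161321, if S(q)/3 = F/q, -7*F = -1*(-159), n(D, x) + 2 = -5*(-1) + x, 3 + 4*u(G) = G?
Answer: -8897391/35 ≈ -2.5421e+5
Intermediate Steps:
u(G) = -3/4 + G/4
n(D, x) = 3 + x (n(D, x) = -2 + (-5*(-1) + x) = -2 + (5 + x) = 3 + x)
F = -159/7 (F = -(-1)*(-159)/7 = -1/7*159 = -159/7 ≈ -22.714)
S(q) = -477/(7*q) (S(q) = 3*(-159/(7*q)) = -477/(7*q))
(-92872 + S(n(0, u(6)))) - 161321 = (-92872 - 477/(7*(3 + (-3/4 + (1/4)*6)))) - 161321 = (-92872 - 477/(7*(3 + (-3/4 + 3/2)))) - 161321 = (-92872 - 477/(7*(3 + 3/4))) - 161321 = (-92872 - 477/(7*15/4)) - 161321 = (-92872 - 477/7*4/15) - 161321 = (-92872 - 636/35) - 161321 = -3251156/35 - 161321 = -8897391/35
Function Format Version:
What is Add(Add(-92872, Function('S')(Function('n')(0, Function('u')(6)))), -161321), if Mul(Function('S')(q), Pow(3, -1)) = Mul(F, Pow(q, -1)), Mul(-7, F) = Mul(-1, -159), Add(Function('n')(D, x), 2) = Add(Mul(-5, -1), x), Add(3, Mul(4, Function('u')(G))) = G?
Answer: Rational(-8897391, 35) ≈ -2.5421e+5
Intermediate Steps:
Function('u')(G) = Add(Rational(-3, 4), Mul(Rational(1, 4), G))
Function('n')(D, x) = Add(3, x) (Function('n')(D, x) = Add(-2, Add(Mul(-5, -1), x)) = Add(-2, Add(5, x)) = Add(3, x))
F = Rational(-159, 7) (F = Mul(Rational(-1, 7), Mul(-1, -159)) = Mul(Rational(-1, 7), 159) = Rational(-159, 7) ≈ -22.714)
Function('S')(q) = Mul(Rational(-477, 7), Pow(q, -1)) (Function('S')(q) = Mul(3, Mul(Rational(-159, 7), Pow(q, -1))) = Mul(Rational(-477, 7), Pow(q, -1)))
Add(Add(-92872, Function('S')(Function('n')(0, Function('u')(6)))), -161321) = Add(Add(-92872, Mul(Rational(-477, 7), Pow(Add(3, Add(Rational(-3, 4), Mul(Rational(1, 4), 6))), -1))), -161321) = Add(Add(-92872, Mul(Rational(-477, 7), Pow(Add(3, Add(Rational(-3, 4), Rational(3, 2))), -1))), -161321) = Add(Add(-92872, Mul(Rational(-477, 7), Pow(Add(3, Rational(3, 4)), -1))), -161321) = Add(Add(-92872, Mul(Rational(-477, 7), Pow(Rational(15, 4), -1))), -161321) = Add(Add(-92872, Mul(Rational(-477, 7), Rational(4, 15))), -161321) = Add(Add(-92872, Rational(-636, 35)), -161321) = Add(Rational(-3251156, 35), -161321) = Rational(-8897391, 35)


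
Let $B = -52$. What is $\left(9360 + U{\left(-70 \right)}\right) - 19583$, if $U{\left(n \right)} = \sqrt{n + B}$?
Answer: $-10223 + i \sqrt{122} \approx -10223.0 + 11.045 i$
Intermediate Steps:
$U{\left(n \right)} = \sqrt{-52 + n}$ ($U{\left(n \right)} = \sqrt{n - 52} = \sqrt{-52 + n}$)
$\left(9360 + U{\left(-70 \right)}\right) - 19583 = \left(9360 + \sqrt{-52 - 70}\right) - 19583 = \left(9360 + \sqrt{-122}\right) - 19583 = \left(9360 + i \sqrt{122}\right) - 19583 = -10223 + i \sqrt{122}$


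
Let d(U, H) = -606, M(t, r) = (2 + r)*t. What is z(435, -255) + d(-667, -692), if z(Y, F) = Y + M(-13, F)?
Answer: 3118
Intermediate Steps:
M(t, r) = t*(2 + r)
z(Y, F) = -26 + Y - 13*F (z(Y, F) = Y - 13*(2 + F) = Y + (-26 - 13*F) = -26 + Y - 13*F)
z(435, -255) + d(-667, -692) = (-26 + 435 - 13*(-255)) - 606 = (-26 + 435 + 3315) - 606 = 3724 - 606 = 3118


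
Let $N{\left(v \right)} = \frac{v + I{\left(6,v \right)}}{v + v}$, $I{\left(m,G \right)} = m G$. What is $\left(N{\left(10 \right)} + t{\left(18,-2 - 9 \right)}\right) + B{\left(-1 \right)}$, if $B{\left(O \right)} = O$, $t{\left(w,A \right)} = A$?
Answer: $- \frac{17}{2} \approx -8.5$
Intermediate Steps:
$I{\left(m,G \right)} = G m$
$N{\left(v \right)} = \frac{7}{2}$ ($N{\left(v \right)} = \frac{v + v 6}{v + v} = \frac{v + 6 v}{2 v} = 7 v \frac{1}{2 v} = \frac{7}{2}$)
$\left(N{\left(10 \right)} + t{\left(18,-2 - 9 \right)}\right) + B{\left(-1 \right)} = \left(\frac{7}{2} - 11\right) - 1 = - \frac{15}{2} - 1 = - \frac{17}{2}$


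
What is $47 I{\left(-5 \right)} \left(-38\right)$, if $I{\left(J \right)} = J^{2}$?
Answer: $-44650$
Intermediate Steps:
$47 I{\left(-5 \right)} \left(-38\right) = 47 \left(-5\right)^{2} \left(-38\right) = 47 \cdot 25 \left(-38\right) = 1175 \left(-38\right) = -44650$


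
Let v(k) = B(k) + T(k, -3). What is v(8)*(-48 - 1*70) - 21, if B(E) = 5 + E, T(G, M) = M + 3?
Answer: -1555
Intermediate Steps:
T(G, M) = 3 + M
v(k) = 5 + k (v(k) = (5 + k) + (3 - 3) = (5 + k) + 0 = 5 + k)
v(8)*(-48 - 1*70) - 21 = (5 + 8)*(-48 - 1*70) - 21 = 13*(-48 - 70) - 21 = 13*(-118) - 21 = -1534 - 21 = -1555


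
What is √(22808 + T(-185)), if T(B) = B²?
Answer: 3*√6337 ≈ 238.82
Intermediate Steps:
√(22808 + T(-185)) = √(22808 + (-185)²) = √(22808 + 34225) = √57033 = 3*√6337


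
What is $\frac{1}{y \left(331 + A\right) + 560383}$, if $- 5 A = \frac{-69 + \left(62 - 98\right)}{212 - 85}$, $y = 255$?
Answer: $\frac{127}{81893431} \approx 1.5508 \cdot 10^{-6}$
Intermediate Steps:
$A = \frac{21}{127}$ ($A = - \frac{\left(-69 + \left(62 - 98\right)\right) \frac{1}{212 - 85}}{5} = - \frac{\left(-69 - 36\right) \frac{1}{127}}{5} = - \frac{\left(-105\right) \frac{1}{127}}{5} = \left(- \frac{1}{5}\right) \left(- \frac{105}{127}\right) = \frac{21}{127} \approx 0.16535$)
$\frac{1}{y \left(331 + A\right) + 560383} = \frac{1}{255 \left(331 + \frac{21}{127}\right) + 560383} = \frac{1}{255 \cdot \frac{42058}{127} + 560383} = \frac{1}{\frac{10724790}{127} + 560383} = \frac{1}{\frac{81893431}{127}} = \frac{127}{81893431}$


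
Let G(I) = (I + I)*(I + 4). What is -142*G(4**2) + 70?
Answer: -90810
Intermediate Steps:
G(I) = 2*I*(4 + I) (G(I) = (2*I)*(4 + I) = 2*I*(4 + I))
-142*G(4**2) + 70 = -284*4**2*(4 + 4**2) + 70 = -284*16*(4 + 16) + 70 = -284*16*20 + 70 = -142*640 + 70 = -90880 + 70 = -90810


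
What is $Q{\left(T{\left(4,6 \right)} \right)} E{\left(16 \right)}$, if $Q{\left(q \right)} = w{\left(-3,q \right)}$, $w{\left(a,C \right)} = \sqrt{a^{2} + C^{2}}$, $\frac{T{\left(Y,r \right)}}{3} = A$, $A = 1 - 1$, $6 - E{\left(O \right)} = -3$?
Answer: $27$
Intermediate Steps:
$E{\left(O \right)} = 9$ ($E{\left(O \right)} = 6 - -3 = 6 + 3 = 9$)
$A = 0$ ($A = 1 - 1 = 0$)
$T{\left(Y,r \right)} = 0$ ($T{\left(Y,r \right)} = 3 \cdot 0 = 0$)
$w{\left(a,C \right)} = \sqrt{C^{2} + a^{2}}$
$Q{\left(q \right)} = \sqrt{9 + q^{2}}$ ($Q{\left(q \right)} = \sqrt{q^{2} + \left(-3\right)^{2}} = \sqrt{q^{2} + 9} = \sqrt{9 + q^{2}}$)
$Q{\left(T{\left(4,6 \right)} \right)} E{\left(16 \right)} = \sqrt{9 + 0^{2}} \cdot 9 = \sqrt{9 + 0} \cdot 9 = \sqrt{9} \cdot 9 = 3 \cdot 9 = 27$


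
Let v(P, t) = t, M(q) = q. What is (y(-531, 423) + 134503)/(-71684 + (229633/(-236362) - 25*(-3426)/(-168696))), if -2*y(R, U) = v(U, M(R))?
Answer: -447805671585426/238194861395753 ≈ -1.8800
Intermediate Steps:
y(R, U) = -R/2
(y(-531, 423) + 134503)/(-71684 + (229633/(-236362) - 25*(-3426)/(-168696))) = (-½*(-531) + 134503)/(-71684 + (229633/(-236362) - 25*(-3426)/(-168696))) = (531/2 + 134503)/(-71684 + (229633*(-1/236362) + 85650*(-1/168696))) = 269537/(2*(-71684 + (-229633/236362 - 14275/28116))) = 269537/(2*(-71684 - 4915214489/3322776996)) = 269537/(2*(-238194861395753/3322776996)) = (269537/2)*(-3322776996/238194861395753) = -447805671585426/238194861395753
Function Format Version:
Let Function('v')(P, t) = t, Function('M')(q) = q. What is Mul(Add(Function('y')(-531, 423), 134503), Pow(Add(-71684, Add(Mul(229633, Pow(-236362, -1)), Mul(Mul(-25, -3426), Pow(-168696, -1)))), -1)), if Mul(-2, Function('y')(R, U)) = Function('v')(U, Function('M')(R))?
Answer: Rational(-447805671585426, 238194861395753) ≈ -1.8800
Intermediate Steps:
Function('y')(R, U) = Mul(Rational(-1, 2), R)
Mul(Add(Function('y')(-531, 423), 134503), Pow(Add(-71684, Add(Mul(229633, Pow(-236362, -1)), Mul(Mul(-25, -3426), Pow(-168696, -1)))), -1)) = Mul(Add(Mul(Rational(-1, 2), -531), 134503), Pow(Add(-71684, Add(Mul(229633, Pow(-236362, -1)), Mul(Mul(-25, -3426), Pow(-168696, -1)))), -1)) = Mul(Add(Rational(531, 2), 134503), Pow(Add(-71684, Add(Mul(229633, Rational(-1, 236362)), Mul(85650, Rational(-1, 168696)))), -1)) = Mul(Rational(269537, 2), Pow(Add(-71684, Add(Rational(-229633, 236362), Rational(-14275, 28116))), -1)) = Mul(Rational(269537, 2), Pow(Add(-71684, Rational(-4915214489, 3322776996)), -1)) = Mul(Rational(269537, 2), Pow(Rational(-238194861395753, 3322776996), -1)) = Mul(Rational(269537, 2), Rational(-3322776996, 238194861395753)) = Rational(-447805671585426, 238194861395753)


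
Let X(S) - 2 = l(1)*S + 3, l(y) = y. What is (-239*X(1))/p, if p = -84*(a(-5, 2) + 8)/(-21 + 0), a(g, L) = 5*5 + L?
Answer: -717/70 ≈ -10.243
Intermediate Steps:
a(g, L) = 25 + L
X(S) = 5 + S (X(S) = 2 + (1*S + 3) = 2 + (S + 3) = 2 + (3 + S) = 5 + S)
p = 140 (p = -84*((25 + 2) + 8)/(-21 + 0) = -84*(27 + 8)/(-21) = -2940*(-1)/21 = -84*(-5/3) = 140)
(-239*X(1))/p = -239*(5 + 1)/140 = -239*6*(1/140) = -1434*1/140 = -717/70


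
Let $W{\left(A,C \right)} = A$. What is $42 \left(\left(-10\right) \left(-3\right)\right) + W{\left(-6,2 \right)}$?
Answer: $1254$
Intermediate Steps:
$42 \left(\left(-10\right) \left(-3\right)\right) + W{\left(-6,2 \right)} = 42 \left(\left(-10\right) \left(-3\right)\right) - 6 = 42 \cdot 30 - 6 = 1260 - 6 = 1254$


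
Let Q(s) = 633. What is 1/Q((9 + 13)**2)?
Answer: 1/633 ≈ 0.0015798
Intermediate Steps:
1/Q((9 + 13)**2) = 1/633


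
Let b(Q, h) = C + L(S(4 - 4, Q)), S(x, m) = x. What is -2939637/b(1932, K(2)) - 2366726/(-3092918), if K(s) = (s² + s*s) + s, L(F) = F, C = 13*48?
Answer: -1515096558957/321663472 ≈ -4710.2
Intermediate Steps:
C = 624
K(s) = s + 2*s² (K(s) = (s² + s²) + s = 2*s² + s = s + 2*s²)
b(Q, h) = 624 (b(Q, h) = 624 + (4 - 4) = 624 + 0 = 624)
-2939637/b(1932, K(2)) - 2366726/(-3092918) = -2939637/624 - 2366726/(-3092918) = -2939637*1/624 - 2366726*(-1/3092918) = -979879/208 + 1183363/1546459 = -1515096558957/321663472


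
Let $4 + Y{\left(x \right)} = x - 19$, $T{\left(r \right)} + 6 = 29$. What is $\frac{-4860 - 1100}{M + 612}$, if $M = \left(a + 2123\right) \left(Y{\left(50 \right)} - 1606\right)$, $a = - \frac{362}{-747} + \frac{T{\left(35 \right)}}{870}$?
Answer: $\frac{1291114800}{726232997503} \approx 0.0017778$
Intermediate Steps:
$T{\left(r \right)} = 23$ ($T{\left(r \right)} = -6 + 29 = 23$)
$a = \frac{110707}{216630}$ ($a = - \frac{362}{-747} + \frac{23}{870} = \left(-362\right) \left(- \frac{1}{747}\right) + 23 \cdot \frac{1}{870} = \frac{362}{747} + \frac{23}{870} = \frac{110707}{216630} \approx 0.51104$)
$Y{\left(x \right)} = -23 + x$ ($Y{\left(x \right)} = -4 + \left(x - 19\right) = -4 + \left(-19 + x\right) = -23 + x$)
$M = - \frac{726365575063}{216630}$ ($M = \left(\frac{110707}{216630} + 2123\right) \left(\left(-23 + 50\right) - 1606\right) = \frac{460016197 \left(27 - 1606\right)}{216630} = \frac{460016197}{216630} \left(-1579\right) = - \frac{726365575063}{216630} \approx -3.353 \cdot 10^{6}$)
$\frac{-4860 - 1100}{M + 612} = \frac{-4860 - 1100}{- \frac{726365575063}{216630} + 612} = - \frac{5960}{- \frac{726232997503}{216630}} = \left(-5960\right) \left(- \frac{216630}{726232997503}\right) = \frac{1291114800}{726232997503}$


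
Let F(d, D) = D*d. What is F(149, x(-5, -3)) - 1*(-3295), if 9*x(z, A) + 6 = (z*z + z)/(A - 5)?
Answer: 56777/18 ≈ 3154.3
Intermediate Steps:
x(z, A) = -⅔ + (z + z²)/(9*(-5 + A)) (x(z, A) = -⅔ + ((z*z + z)/(A - 5))/9 = -⅔ + ((z² + z)/(-5 + A))/9 = -⅔ + ((z + z²)/(-5 + A))/9 = -⅔ + (z + z²)/(9*(-5 + A)))
F(149, x(-5, -3)) - 1*(-3295) = ((30 - 5 + (-5)² - 6*(-3))/(9*(-5 - 3)))*149 - 1*(-3295) = ((⅑)*(30 - 5 + 25 + 18)/(-8))*149 + 3295 = ((⅑)*(-⅛)*68)*149 + 3295 = -17/18*149 + 3295 = -2533/18 + 3295 = 56777/18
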